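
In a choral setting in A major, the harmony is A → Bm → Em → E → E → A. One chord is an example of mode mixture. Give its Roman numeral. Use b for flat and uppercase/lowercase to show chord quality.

In A major the diatonic chords are A, Bm, C#m, D, E, F#m, G#dim. A, Bm and E are all diatonic. Em (E–G–B) is not: scale degree 5 in A major carries E (V). In A minor the chord on that degree is Em, so here it functions as v, borrowed from the parallel minor.

v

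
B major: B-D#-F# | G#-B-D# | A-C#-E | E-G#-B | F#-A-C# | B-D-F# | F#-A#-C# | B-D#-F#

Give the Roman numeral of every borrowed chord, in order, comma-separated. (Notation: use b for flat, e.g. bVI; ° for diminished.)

B major has the diatonic set B, C#m, D#m, E, F#, G#m, A#dim. B–D#–F# = B, G#–B–D# = G#m, E–G#–B = E and F#–A#–C# = F# are all diatonic. But A–C#–E is foreign: the diatonic vii° on degree 7 is A#dim, whereas A comes from B minor. It is labeled bVII. F#–A–C# is not: scale degree 5 in B major carries F# (V). In B minor the chord on that degree is F#m, so here it functions as v, borrowed from the parallel minor. But B–D–F# is foreign: the diatonic I on degree 1 is B, whereas Bm comes from B minor. It is labeled i.

bVII, v, i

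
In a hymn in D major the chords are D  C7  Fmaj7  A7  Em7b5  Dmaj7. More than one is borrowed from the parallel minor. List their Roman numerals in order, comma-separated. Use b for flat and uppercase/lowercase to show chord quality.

bVII7, bIIImaj7, iiø7

The diatonic triads in D major are D, Em, F#m, G, A, Bm, C#dim. Of the given chords, D, A7 and Dmaj7 are diatonic. C7 (C–E–G–Bb) is not: scale degree 7 in D major carries C#dim (vii°). In D minor the chord on that degree is C7, so here it functions as bVII7, borrowed from the parallel minor. Fmaj7 (F–A–C–E) is not: scale degree 3 in D major carries F#m (iii). In D minor the chord on that degree is Fmaj7, so here it functions as bIIImaj7, borrowed from the parallel minor. Em7b5 (E–G–Bb–D) is not: scale degree 2 in D major carries Em (ii). In D minor the chord on that degree is Em7b5, so here it functions as iiø7, borrowed from the parallel minor.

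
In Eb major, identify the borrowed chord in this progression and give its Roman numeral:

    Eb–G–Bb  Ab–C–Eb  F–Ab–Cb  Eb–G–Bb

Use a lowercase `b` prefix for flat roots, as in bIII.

ii°

In Eb major the diatonic chords are Eb, Fm, Gm, Ab, Bb, Cm, Ddim. Of the given chords, Eb–G–Bb = Eb and Ab–C–Eb = Ab are diatonic. F–Ab–Cb is not: scale degree 2 in Eb major carries Fm (ii). In Eb minor the chord on that degree is Fdim, so here it functions as ii°, borrowed from the parallel minor.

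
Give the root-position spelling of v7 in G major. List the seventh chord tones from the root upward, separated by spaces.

D F A C

v7 is built on scale degree 5, which is D in both G major and its parallel. In G minor the chord on D is D–F–A–C.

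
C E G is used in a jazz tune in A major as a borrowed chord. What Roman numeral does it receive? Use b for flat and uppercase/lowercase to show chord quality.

In A major scale degree 3 is C#; C is its lowered form, from A minor. The diatonic chord on degree 3 would be C#m (iii), but C–E–G is the major chord from A minor. As a borrowed chord it is labeled bIII.

bIII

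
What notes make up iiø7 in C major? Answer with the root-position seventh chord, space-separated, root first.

iiø7 is built on scale degree 2, which is D in both C major and its parallel. In C minor the chord on D is D–F–Ab–C.

D F Ab C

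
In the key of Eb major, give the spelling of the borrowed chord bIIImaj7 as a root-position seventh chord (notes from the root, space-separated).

Gb Bb Db F

bIIImaj7 is built on the lowered scale degree 3. In Eb major degree 3 is G; lowered it becomes Gb. Stacking thirds in Eb minor on Gb gives Gb–Bb–Db–F.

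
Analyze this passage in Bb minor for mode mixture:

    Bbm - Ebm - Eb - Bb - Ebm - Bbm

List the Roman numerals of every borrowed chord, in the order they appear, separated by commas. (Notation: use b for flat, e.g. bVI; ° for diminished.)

In Bb minor (with V from harmonic minor) the diatonic chords are Bbm, Cdim, Db, Ebm, F, Gb, Ab. Of the given chords, Bbm and Ebm are diatonic. Eb (Eb–G–Bb) is not: scale degree 4 in Bb minor carries Ebm (iv). In Bb major the chord on that degree is Eb, so here it functions as IV, borrowed from the parallel major. But Bb (Bb–D–F) is foreign: the diatonic i on degree 1 is Bbm, whereas Bb comes from Bb major. It is labeled I.

IV, I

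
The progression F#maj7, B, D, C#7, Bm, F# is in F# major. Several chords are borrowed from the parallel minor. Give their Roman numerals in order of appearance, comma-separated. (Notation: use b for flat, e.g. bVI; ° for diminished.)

bVI, iv

The diatonic triads in F# major are F#, G#m, A#m, B, C#, D#m, E#dim. F#maj7, B, C#7 and F# are all diatonic. But D (D–F#–A) is foreign: the diatonic vi on degree 6 is D#m, whereas D comes from F# minor. It is labeled bVI. Bm (B–D–F#) is not: scale degree 4 in F# major carries B (IV). In F# minor the chord on that degree is Bm, so here it functions as iv, borrowed from the parallel minor.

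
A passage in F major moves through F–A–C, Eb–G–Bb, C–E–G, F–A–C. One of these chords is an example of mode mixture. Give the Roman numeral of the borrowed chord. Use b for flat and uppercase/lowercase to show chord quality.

The diatonic triads in F major are F, Gm, Am, Bb, C, Dm, Edim. F–A–C = F and C–E–G = C are both diatonic. But Eb–G–Bb is foreign: the diatonic vii° on degree 7 is Edim, whereas Eb comes from F minor. It is labeled bVII.

bVII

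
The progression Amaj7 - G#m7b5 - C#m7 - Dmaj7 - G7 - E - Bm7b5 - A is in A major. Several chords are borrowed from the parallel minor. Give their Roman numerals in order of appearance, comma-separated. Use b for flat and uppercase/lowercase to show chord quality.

bVII7, iiø7

In A major the diatonic chords are A, Bm, C#m, D, E, F#m, G#dim. Amaj7, G#m7b5, C#m7, Dmaj7, E and A all belong to that set. But G7 (G–B–D–F) is foreign: the diatonic vii° on degree 7 is G#dim, whereas G7 comes from A minor. It is labeled bVII7. Bm7b5 (B–D–F–A) doesn't fit — on degree 2 A major would have Bm (ii). Bm7b5 is the degree-2 chord of A minor, so it is the borrowed iiø7.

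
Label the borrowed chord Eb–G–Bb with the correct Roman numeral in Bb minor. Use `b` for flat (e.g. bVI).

IV

The root Eb is the diatonic 4th degree of Bb minor; the borrowing shows in the chord quality. Diatonically Bb minor has Ebm (iv) on that degree; Eb–G–Bb is instead the major chord native to Bb major, so it takes the label IV.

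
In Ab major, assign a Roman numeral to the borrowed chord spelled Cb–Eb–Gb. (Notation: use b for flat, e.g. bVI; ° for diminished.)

In Ab major scale degree 3 is C; Cb is its lowered form, from Ab minor. The diatonic chord on degree 3 would be Cm (iii), but Cb–Eb–Gb is the major chord from Ab minor. As a borrowed chord it is labeled bIII.

bIII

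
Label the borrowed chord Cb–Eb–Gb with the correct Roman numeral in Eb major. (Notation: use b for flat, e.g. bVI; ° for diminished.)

bVI

The root Cb is the lowered 6th scale degree — diatonically Eb major has C there. Cb–Eb–Gb is a major chord — the form found in Eb minor, not the diatonic vi (Cm). Borrowed into Eb major it is written bVI.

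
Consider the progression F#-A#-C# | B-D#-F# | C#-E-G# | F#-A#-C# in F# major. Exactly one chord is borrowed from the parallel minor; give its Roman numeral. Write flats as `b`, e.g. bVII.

The diatonic triads in F# major are F#, G#m, A#m, B, C#, D#m, E#dim. Of the given chords, F#–A#–C# = F# and B–D#–F# = B are diatonic. C#–E–G# doesn't fit — on degree 5 F# major would have C# (V). C#m is the degree-5 chord of F# minor, so it is the borrowed v.

v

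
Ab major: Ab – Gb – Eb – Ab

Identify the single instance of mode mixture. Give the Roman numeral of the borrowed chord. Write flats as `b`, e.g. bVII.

bVII

The diatonic triads in Ab major are Ab, Bbm, Cm, Db, Eb, Fm, Gdim. Ab and Eb both belong to that set. But Gb (Gb–Bb–Db) is foreign: the diatonic vii° on degree 7 is Gdim, whereas Gb comes from Ab minor. It is labeled bVII.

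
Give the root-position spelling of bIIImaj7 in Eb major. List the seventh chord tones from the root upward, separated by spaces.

Scale degree 3 in Eb major is G. bIIImaj7 uses the lowered form, Gb, taken from Eb minor. In Eb minor the chord on Gb is Gb–Bb–Db–F.

Gb Bb Db F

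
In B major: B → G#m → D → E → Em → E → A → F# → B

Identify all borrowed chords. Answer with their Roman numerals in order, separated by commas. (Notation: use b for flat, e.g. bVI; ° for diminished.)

bIII, iv, bVII

B major has the diatonic set B, C#m, D#m, E, F#, G#m, A#dim. B, G#m, E and F# all belong to that set. D (D–F#–A) is not: scale degree 3 in B major carries D#m (iii). In B minor the chord on that degree is D, so here it functions as bIII, borrowed from the parallel minor. Em (E–G–B) is not: scale degree 4 in B major carries E (IV). In B minor the chord on that degree is Em, so here it functions as iv, borrowed from the parallel minor. But A (A–C#–E) is foreign: the diatonic vii° on degree 7 is A#dim, whereas A comes from B minor. It is labeled bVII.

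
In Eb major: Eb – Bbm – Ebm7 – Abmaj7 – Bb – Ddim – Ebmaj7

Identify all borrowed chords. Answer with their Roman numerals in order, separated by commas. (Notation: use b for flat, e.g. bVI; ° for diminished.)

v, i7

The diatonic triads in Eb major are Eb, Fm, Gm, Ab, Bb, Cm, Ddim. Eb, Abmaj7, Bb, Ddim and Ebmaj7 all belong to that set. Bbm (Bb–Db–F) doesn't fit — on degree 5 Eb major would have Bb (V). Bbm is the degree-5 chord of Eb minor, so it is the borrowed v. But Ebm7 (Eb–Gb–Bb–Db) is foreign: the diatonic I on degree 1 is Eb, whereas Ebm7 comes from Eb minor. It is labeled i7.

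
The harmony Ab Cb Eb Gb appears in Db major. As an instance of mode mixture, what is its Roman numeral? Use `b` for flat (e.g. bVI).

v7

The root Ab is the diatonic 5th degree of Db major; the borrowing shows in the chord quality. Ab–Cb–Eb–Gb is a minor-seventh chord — the form found in Db minor, not the diatonic V (Ab). Borrowed into Db major it is written v7.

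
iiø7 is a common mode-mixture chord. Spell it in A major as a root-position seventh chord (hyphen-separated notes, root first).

B-D-F-A

The root, B, is scale degree 2 — the same note in A major and A minor; only the chord quality changes. In A minor the chord on B is B–D–F–A.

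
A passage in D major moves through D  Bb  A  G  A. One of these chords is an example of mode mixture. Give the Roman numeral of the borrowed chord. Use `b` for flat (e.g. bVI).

bVI

D major has the diatonic set D, Em, F#m, G, A, Bm, C#dim. Of the given chords, D, A and G are diatonic. Bb (Bb–D–F) is not: scale degree 6 in D major carries Bm (vi). In D minor the chord on that degree is Bb, so here it functions as bVI, borrowed from the parallel minor.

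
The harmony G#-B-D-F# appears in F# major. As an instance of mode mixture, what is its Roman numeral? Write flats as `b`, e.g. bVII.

The root G# is the diatonic 2nd degree of F# major; the borrowing shows in the chord quality. G#–B–D–F# is a half-diminished-seventh chord — the form found in F# minor, not the diatonic ii (G#m). Borrowed into F# major it is written iiø7.

iiø7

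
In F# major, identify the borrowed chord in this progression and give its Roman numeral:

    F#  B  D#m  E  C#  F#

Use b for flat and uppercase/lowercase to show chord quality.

F# major has the diatonic set F#, G#m, A#m, B, C#, D#m, E#dim. F#, B, D#m and C# all belong to that set. E (E–G#–B) is not: scale degree 7 in F# major carries E#dim (vii°). In F# minor the chord on that degree is E, so here it functions as bVII, borrowed from the parallel minor.

bVII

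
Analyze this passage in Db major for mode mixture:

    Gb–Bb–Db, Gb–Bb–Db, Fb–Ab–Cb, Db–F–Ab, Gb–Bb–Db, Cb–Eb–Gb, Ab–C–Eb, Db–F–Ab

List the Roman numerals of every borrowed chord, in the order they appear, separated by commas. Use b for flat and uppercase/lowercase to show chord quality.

bIII, bVII

In Db major the diatonic chords are Db, Ebm, Fm, Gb, Ab, Bbm, Cdim. Of the given chords, Gb–Bb–Db = Gb, Db–F–Ab = Db and Ab–C–Eb = Ab are diatonic. Fb–Ab–Cb is not: scale degree 3 in Db major carries Fm (iii). In Db minor the chord on that degree is Fb, so here it functions as bIII, borrowed from the parallel minor. Cb–Eb–Gb doesn't fit — on degree 7 Db major would have Cdim (vii°). Cb is the degree-7 chord of Db minor, so it is the borrowed bVII.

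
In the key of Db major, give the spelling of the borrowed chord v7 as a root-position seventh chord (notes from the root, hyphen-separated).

Ab-Cb-Eb-Gb

The root, Ab, is scale degree 5 — the same note in Db major and Db minor; only the chord quality changes. Building the minor-seventh chord from the parallel minor on Ab: Ab–Cb–Eb–Gb.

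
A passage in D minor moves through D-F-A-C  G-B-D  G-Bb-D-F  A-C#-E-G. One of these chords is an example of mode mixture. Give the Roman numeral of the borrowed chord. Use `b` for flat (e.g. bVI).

IV

In D minor (with V from harmonic minor) the diatonic chords are Dm, Edim, F, Gm, A, Bb, C. D–F–A–C = Dm7, G–Bb–D–F = Gm7 and A–C#–E–G = A7 are all diatonic. G–B–D doesn't fit — on degree 4 D minor would have Gm (iv). G is the degree-4 chord of D major, so it is the borrowed IV.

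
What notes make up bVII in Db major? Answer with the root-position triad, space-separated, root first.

Scale degree 7 in Db major is C. bVII uses the lowered form, Cb, taken from Db minor. Stacking thirds in Db minor on Cb gives Cb–Eb–Gb.

Cb Eb Gb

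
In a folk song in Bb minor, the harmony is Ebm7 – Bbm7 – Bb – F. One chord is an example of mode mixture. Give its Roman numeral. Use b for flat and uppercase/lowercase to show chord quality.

The diatonic triads in Bb minor (with V from harmonic minor) are Bbm, Cdim, Db, Ebm, F, Gb, Ab. Ebm7, Bbm7 and F all belong to that set. But Bb (Bb–D–F) is foreign: the diatonic i on degree 1 is Bbm, whereas Bb comes from Bb major. It is labeled I.

I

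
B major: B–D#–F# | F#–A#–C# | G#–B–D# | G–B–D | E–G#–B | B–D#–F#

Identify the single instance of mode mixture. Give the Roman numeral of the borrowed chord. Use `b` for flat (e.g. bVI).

The diatonic triads in B major are B, C#m, D#m, E, F#, G#m, A#dim. Of the given chords, B–D#–F# = B, F#–A#–C# = F#, G#–B–D# = G#m and E–G#–B = E are diatonic. G–B–D is not: scale degree 6 in B major carries G#m (vi). In B minor the chord on that degree is G, so here it functions as bVI, borrowed from the parallel minor.

bVI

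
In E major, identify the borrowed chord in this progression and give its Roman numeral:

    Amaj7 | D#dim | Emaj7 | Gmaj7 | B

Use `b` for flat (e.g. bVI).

In E major the diatonic chords are E, F#m, G#m, A, B, C#m, D#dim. Amaj7, D#dim, Emaj7 and B are all diatonic. Gmaj7 (G–B–D–F#) doesn't fit — on degree 3 E major would have G#m (iii). Gmaj7 is the degree-3 chord of E minor, so it is the borrowed bIIImaj7.

bIIImaj7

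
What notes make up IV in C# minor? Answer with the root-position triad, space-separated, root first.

F# A# C#

IV is built on scale degree 4, which is F# in both C# minor and its parallel. In C# major the chord on F# is F#–A#–C#.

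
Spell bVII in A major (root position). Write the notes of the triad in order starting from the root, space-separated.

G B D

The root of bVII is the lowered 7th degree: G# becomes G. Building the major chord from the parallel minor on G: G–B–D.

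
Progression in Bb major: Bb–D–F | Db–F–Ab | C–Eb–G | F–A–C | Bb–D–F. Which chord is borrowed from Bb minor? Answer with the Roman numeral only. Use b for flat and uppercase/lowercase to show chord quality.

bIII

In Bb major the diatonic chords are Bb, Cm, Dm, Eb, F, Gm, Adim. Of the given chords, Bb–D–F = Bb, C–Eb–G = Cm and F–A–C = F are diatonic. Db–F–Ab doesn't fit — on degree 3 Bb major would have Dm (iii). Db is the degree-3 chord of Bb minor, so it is the borrowed bIII.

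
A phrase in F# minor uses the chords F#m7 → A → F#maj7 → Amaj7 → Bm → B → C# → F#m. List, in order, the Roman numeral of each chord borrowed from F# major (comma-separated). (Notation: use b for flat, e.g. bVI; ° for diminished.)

In F# minor (with V from harmonic minor) the diatonic chords are F#m, G#dim, A, Bm, C#, D, E. F#m7, A, Amaj7, Bm, C# and F#m are all diatonic. F#maj7 (F#–A#–C#–E#) is not: scale degree 1 in F# minor carries F#m (i). In F# major the chord on that degree is F#maj7, so here it functions as Imaj7, borrowed from the parallel major. B (B–D#–F#) is not: scale degree 4 in F# minor carries Bm (iv). In F# major the chord on that degree is B, so here it functions as IV, borrowed from the parallel major.

Imaj7, IV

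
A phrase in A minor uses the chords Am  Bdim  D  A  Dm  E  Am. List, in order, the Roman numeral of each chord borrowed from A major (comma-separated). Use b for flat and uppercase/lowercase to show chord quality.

IV, I

In A minor (with V from harmonic minor) the diatonic chords are Am, Bdim, C, Dm, E, F, G. Am, Bdim, Dm and E are all diatonic. D (D–F#–A) is not: scale degree 4 in A minor carries Dm (iv). In A major the chord on that degree is D, so here it functions as IV, borrowed from the parallel major. A (A–C#–E) doesn't fit — on degree 1 A minor would have Am (i). A is the degree-1 chord of A major, so it is the borrowed I.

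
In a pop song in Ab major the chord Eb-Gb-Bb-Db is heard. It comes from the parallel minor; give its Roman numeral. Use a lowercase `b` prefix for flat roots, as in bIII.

The root Eb is the diatonic 5th degree of Ab major; the borrowing shows in the chord quality. The diatonic chord on degree 5 would be Eb (V), but Eb–Gb–Bb–Db is the minor-seventh chord from Ab minor. As a borrowed chord it is labeled v7.

v7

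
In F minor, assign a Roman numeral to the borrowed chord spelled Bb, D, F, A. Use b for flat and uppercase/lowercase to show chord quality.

IVmaj7

Bb is scale degree 4 in F minor. The diatonic chord on degree 4 would be Bbm (iv), but Bb–D–F–A is the major-seventh chord from F major. As a borrowed chord it is labeled IVmaj7.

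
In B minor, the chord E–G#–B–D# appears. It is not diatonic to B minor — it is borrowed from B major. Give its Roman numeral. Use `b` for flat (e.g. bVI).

IVmaj7

E is scale degree 4 in B minor. Diatonically B minor has Em (iv) on that degree; E–G#–B–D# is instead the major-seventh chord native to B major, so it takes the label IVmaj7.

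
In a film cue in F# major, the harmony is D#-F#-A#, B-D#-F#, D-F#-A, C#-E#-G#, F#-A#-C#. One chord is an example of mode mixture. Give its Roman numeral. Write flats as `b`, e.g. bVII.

bVI

The diatonic triads in F# major are F#, G#m, A#m, B, C#, D#m, E#dim. D#–F#–A# = D#m, B–D#–F# = B, C#–E#–G# = C# and F#–A#–C# = F# all belong to that set. But D–F#–A is foreign: the diatonic vi on degree 6 is D#m, whereas D comes from F# minor. It is labeled bVI.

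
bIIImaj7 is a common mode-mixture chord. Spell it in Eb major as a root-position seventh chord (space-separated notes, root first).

Gb Bb Db F

The root of bIIImaj7 is the lowered 3rd degree: G becomes Gb. Building the major-seventh chord from the parallel minor on Gb: Gb–Bb–Db–F.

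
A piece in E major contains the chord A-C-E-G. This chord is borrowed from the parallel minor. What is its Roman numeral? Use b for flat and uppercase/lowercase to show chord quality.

iv7

A is scale degree 4 in E major. Diatonically E major has A (IV) on that degree; A–C–E–G is instead the minor-seventh chord native to E minor, so it takes the label iv7.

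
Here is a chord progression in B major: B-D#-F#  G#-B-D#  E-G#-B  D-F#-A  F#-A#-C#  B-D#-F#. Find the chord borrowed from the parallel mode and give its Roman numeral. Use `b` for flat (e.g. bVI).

The diatonic triads in B major are B, C#m, D#m, E, F#, G#m, A#dim. Of the given chords, B–D#–F# = B, G#–B–D# = G#m, E–G#–B = E and F#–A#–C# = F# are diatonic. But D–F#–A is foreign: the diatonic iii on degree 3 is D#m, whereas D comes from B minor. It is labeled bIII.

bIII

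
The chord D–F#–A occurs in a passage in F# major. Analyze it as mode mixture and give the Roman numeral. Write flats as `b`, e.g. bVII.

D is the lowered form of scale degree 6 in F# major (the diatonic degree 6 is D#). D–F#–A is a major chord — the form found in F# minor, not the diatonic vi (D#m). Borrowed into F# major it is written bVI.

bVI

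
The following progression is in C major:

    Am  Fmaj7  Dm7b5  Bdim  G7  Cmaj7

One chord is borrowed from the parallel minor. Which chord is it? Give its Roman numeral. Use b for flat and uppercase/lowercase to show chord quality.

iiø7

The diatonic triads in C major are C, Dm, Em, F, G, Am, Bdim. Of the given chords, Am, Fmaj7, Bdim, G7 and Cmaj7 are diatonic. Dm7b5 (D–F–Ab–C) doesn't fit — on degree 2 C major would have Dm (ii). Dm7b5 is the degree-2 chord of C minor, so it is the borrowed iiø7.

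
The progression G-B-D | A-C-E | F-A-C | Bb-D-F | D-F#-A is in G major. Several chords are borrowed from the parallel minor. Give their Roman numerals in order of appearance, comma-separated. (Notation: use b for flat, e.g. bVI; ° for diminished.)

bVII, bIII

G major has the diatonic set G, Am, Bm, C, D, Em, F#dim. G–B–D = G, A–C–E = Am and D–F#–A = D are all diatonic. F–A–C is not: scale degree 7 in G major carries F#dim (vii°). In G minor the chord on that degree is F, so here it functions as bVII, borrowed from the parallel minor. But Bb–D–F is foreign: the diatonic iii on degree 3 is Bm, whereas Bb comes from G minor. It is labeled bIII.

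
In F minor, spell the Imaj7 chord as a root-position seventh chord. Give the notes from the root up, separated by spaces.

F A C E

Imaj7 is built on scale degree 1, which is F in both F minor and its parallel. Stacking thirds in F major on F gives F–A–C–E.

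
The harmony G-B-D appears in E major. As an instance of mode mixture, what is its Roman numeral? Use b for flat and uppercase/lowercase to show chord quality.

bIII

The root G is the lowered 3rd scale degree — diatonically E major has G# there. The diatonic chord on degree 3 would be G#m (iii), but G–B–D is the major chord from E minor. As a borrowed chord it is labeled bIII.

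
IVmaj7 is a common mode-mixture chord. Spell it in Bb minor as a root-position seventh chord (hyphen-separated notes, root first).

Eb-G-Bb-D

IVmaj7 is built on scale degree 4, which is Eb in both Bb minor and its parallel. In Bb major the chord on Eb is Eb–G–Bb–D.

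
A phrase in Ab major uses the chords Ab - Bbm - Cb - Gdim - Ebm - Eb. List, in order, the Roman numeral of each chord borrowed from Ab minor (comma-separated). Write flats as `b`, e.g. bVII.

bIII, v

Ab major has the diatonic set Ab, Bbm, Cm, Db, Eb, Fm, Gdim. Ab, Bbm, Gdim and Eb are all diatonic. But Cb (Cb–Eb–Gb) is foreign: the diatonic iii on degree 3 is Cm, whereas Cb comes from Ab minor. It is labeled bIII. Ebm (Eb–Gb–Bb) doesn't fit — on degree 5 Ab major would have Eb (V). Ebm is the degree-5 chord of Ab minor, so it is the borrowed v.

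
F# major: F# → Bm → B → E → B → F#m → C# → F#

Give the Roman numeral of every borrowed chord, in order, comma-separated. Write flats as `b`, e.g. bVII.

F# major has the diatonic set F#, G#m, A#m, B, C#, D#m, E#dim. Of the given chords, F#, B and C# are diatonic. Bm (B–D–F#) doesn't fit — on degree 4 F# major would have B (IV). Bm is the degree-4 chord of F# minor, so it is the borrowed iv. E (E–G#–B) doesn't fit — on degree 7 F# major would have E#dim (vii°). E is the degree-7 chord of F# minor, so it is the borrowed bVII. But F#m (F#–A–C#) is foreign: the diatonic I on degree 1 is F#, whereas F#m comes from F# minor. It is labeled i.

iv, bVII, i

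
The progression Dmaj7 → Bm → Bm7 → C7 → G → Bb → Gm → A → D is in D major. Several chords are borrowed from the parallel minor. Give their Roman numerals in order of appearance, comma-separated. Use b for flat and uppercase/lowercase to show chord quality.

bVII7, bVI, iv

D major has the diatonic set D, Em, F#m, G, A, Bm, C#dim. Dmaj7, Bm, Bm7, G, A and D all belong to that set. C7 (C–E–G–Bb) doesn't fit — on degree 7 D major would have C#dim (vii°). C7 is the degree-7 chord of D minor, so it is the borrowed bVII7. But Bb (Bb–D–F) is foreign: the diatonic vi on degree 6 is Bm, whereas Bb comes from D minor. It is labeled bVI. Gm (G–Bb–D) doesn't fit — on degree 4 D major would have G (IV). Gm is the degree-4 chord of D minor, so it is the borrowed iv.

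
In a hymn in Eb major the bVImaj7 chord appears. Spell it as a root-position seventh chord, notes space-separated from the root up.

bVImaj7 is built on the lowered scale degree 6. In Eb major degree 6 is C; lowered it becomes Cb. In Eb minor the chord on Cb is Cb–Eb–Gb–Bb.

Cb Eb Gb Bb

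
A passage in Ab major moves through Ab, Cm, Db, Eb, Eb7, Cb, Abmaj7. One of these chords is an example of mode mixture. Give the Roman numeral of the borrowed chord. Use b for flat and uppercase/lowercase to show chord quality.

bIII

In Ab major the diatonic chords are Ab, Bbm, Cm, Db, Eb, Fm, Gdim. Ab, Cm, Db, Eb, Eb7 and Abmaj7 all belong to that set. Cb (Cb–Eb–Gb) is not: scale degree 3 in Ab major carries Cm (iii). In Ab minor the chord on that degree is Cb, so here it functions as bIII, borrowed from the parallel minor.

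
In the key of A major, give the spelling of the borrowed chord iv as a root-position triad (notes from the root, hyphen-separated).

D-F-A

iv is built on scale degree 4, which is D in both A major and its parallel. In A minor the chord on D is D–F–A.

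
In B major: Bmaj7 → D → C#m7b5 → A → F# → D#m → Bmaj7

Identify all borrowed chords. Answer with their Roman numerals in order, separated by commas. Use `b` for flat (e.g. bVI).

bIII, iiø7, bVII

B major has the diatonic set B, C#m, D#m, E, F#, G#m, A#dim. Bmaj7, F# and D#m all belong to that set. D (D–F#–A) is not: scale degree 3 in B major carries D#m (iii). In B minor the chord on that degree is D, so here it functions as bIII, borrowed from the parallel minor. C#m7b5 (C#–E–G–B) doesn't fit — on degree 2 B major would have C#m (ii). C#m7b5 is the degree-2 chord of B minor, so it is the borrowed iiø7. A (A–C#–E) is not: scale degree 7 in B major carries A#dim (vii°). In B minor the chord on that degree is A, so here it functions as bVII, borrowed from the parallel minor.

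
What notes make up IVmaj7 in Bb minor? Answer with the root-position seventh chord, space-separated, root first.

The root, Eb, is scale degree 4 — the same note in Bb minor and Bb major; only the chord quality changes. In Bb major the chord on Eb is Eb–G–Bb–D.

Eb G Bb D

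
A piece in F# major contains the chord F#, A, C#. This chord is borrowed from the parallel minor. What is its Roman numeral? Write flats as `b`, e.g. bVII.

The root F# is the diatonic 1st degree of F# major; the borrowing shows in the chord quality. Diatonically F# major has F# (I) on that degree; F#–A–C# is instead the minor chord native to F# minor, so it takes the label i.

i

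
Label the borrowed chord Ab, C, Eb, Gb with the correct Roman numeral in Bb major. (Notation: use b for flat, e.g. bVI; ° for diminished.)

Ab is the lowered form of scale degree 7 in Bb major (the diatonic degree 7 is A). The diatonic chord on degree 7 would be Adim (vii°), but Ab–C–Eb–Gb is the dominant-seventh chord from Bb minor. As a borrowed chord it is labeled bVII7.

bVII7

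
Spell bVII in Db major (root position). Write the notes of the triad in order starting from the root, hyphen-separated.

Cb-Eb-Gb

The root of bVII is the lowered 7th degree: C becomes Cb. Stacking thirds in Db minor on Cb gives Cb–Eb–Gb.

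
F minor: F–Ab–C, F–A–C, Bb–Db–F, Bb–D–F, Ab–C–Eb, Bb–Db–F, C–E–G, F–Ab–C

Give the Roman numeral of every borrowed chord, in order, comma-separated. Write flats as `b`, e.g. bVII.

I, IV

The diatonic triads in F minor (with V from harmonic minor) are Fm, Gdim, Ab, Bbm, C, Db, Eb. F–Ab–C = Fm, Bb–Db–F = Bbm, Ab–C–Eb = Ab and C–E–G = C all belong to that set. F–A–C doesn't fit — on degree 1 F minor would have Fm (i). F is the degree-1 chord of F major, so it is the borrowed I. Bb–D–F is not: scale degree 4 in F minor carries Bbm (iv). In F major the chord on that degree is Bb, so here it functions as IV, borrowed from the parallel major.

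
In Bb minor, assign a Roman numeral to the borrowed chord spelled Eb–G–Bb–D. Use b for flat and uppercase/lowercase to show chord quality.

IVmaj7

The root Eb is the diatonic 4th degree of Bb minor; the borrowing shows in the chord quality. The diatonic chord on degree 4 would be Ebm (iv), but Eb–G–Bb–D is the major-seventh chord from Bb major. As a borrowed chord it is labeled IVmaj7.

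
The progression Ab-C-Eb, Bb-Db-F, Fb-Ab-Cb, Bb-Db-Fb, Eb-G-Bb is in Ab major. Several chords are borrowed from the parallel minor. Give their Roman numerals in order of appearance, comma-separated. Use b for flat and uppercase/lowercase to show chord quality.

The diatonic triads in Ab major are Ab, Bbm, Cm, Db, Eb, Fm, Gdim. Ab–C–Eb = Ab, Bb–Db–F = Bbm and Eb–G–Bb = Eb are all diatonic. Fb–Ab–Cb is not: scale degree 6 in Ab major carries Fm (vi). In Ab minor the chord on that degree is Fb, so here it functions as bVI, borrowed from the parallel minor. Bb–Db–Fb doesn't fit — on degree 2 Ab major would have Bbm (ii). Bbdim is the degree-2 chord of Ab minor, so it is the borrowed ii°.

bVI, ii°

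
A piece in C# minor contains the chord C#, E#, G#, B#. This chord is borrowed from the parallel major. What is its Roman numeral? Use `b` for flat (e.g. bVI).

Imaj7

The root C# is the diatonic 1st degree of C# minor; the borrowing shows in the chord quality. The diatonic chord on degree 1 would be C#m (i), but C#–E#–G#–B# is the major-seventh chord from C# major. As a borrowed chord it is labeled Imaj7.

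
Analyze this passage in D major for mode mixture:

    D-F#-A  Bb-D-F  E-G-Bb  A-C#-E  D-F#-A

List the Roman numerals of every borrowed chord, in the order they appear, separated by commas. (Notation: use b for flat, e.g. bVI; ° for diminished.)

The diatonic triads in D major are D, Em, F#m, G, A, Bm, C#dim. D–F#–A = D and A–C#–E = A both belong to that set. But Bb–D–F is foreign: the diatonic vi on degree 6 is Bm, whereas Bb comes from D minor. It is labeled bVI. But E–G–Bb is foreign: the diatonic ii on degree 2 is Em, whereas Edim comes from D minor. It is labeled ii°.

bVI, ii°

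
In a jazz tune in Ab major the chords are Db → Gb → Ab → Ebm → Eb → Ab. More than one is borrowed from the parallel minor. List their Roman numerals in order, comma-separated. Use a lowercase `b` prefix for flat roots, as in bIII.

bVII, v

In Ab major the diatonic chords are Ab, Bbm, Cm, Db, Eb, Fm, Gdim. Db, Ab and Eb all belong to that set. But Gb (Gb–Bb–Db) is foreign: the diatonic vii° on degree 7 is Gdim, whereas Gb comes from Ab minor. It is labeled bVII. Ebm (Eb–Gb–Bb) is not: scale degree 5 in Ab major carries Eb (V). In Ab minor the chord on that degree is Ebm, so here it functions as v, borrowed from the parallel minor.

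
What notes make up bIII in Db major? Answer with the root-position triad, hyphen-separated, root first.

Fb-Ab-Cb

The root of bIII is the lowered 3rd degree: F becomes Fb. Stacking thirds in Db minor on Fb gives Fb–Ab–Cb.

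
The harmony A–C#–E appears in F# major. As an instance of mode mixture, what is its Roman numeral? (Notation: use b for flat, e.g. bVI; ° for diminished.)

bIII

The root A is the lowered 3rd scale degree — diatonically F# major has A# there. Diatonically F# major has A#m (iii) on that degree; A–C#–E is instead the major chord native to F# minor, so it takes the label bIII.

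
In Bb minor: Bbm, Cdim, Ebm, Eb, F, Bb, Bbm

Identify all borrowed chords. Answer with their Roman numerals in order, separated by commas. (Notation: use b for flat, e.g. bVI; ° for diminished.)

In Bb minor (with V from harmonic minor) the diatonic chords are Bbm, Cdim, Db, Ebm, F, Gb, Ab. Bbm, Cdim, Ebm and F are all diatonic. Eb (Eb–G–Bb) is not: scale degree 4 in Bb minor carries Ebm (iv). In Bb major the chord on that degree is Eb, so here it functions as IV, borrowed from the parallel major. Bb (Bb–D–F) is not: scale degree 1 in Bb minor carries Bbm (i). In Bb major the chord on that degree is Bb, so here it functions as I, borrowed from the parallel major.

IV, I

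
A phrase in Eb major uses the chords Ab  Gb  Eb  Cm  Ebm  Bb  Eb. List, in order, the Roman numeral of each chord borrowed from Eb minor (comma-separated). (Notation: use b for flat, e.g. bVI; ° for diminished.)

bIII, i

The diatonic triads in Eb major are Eb, Fm, Gm, Ab, Bb, Cm, Ddim. Ab, Eb, Cm and Bb all belong to that set. Gb (Gb–Bb–Db) is not: scale degree 3 in Eb major carries Gm (iii). In Eb minor the chord on that degree is Gb, so here it functions as bIII, borrowed from the parallel minor. Ebm (Eb–Gb–Bb) is not: scale degree 1 in Eb major carries Eb (I). In Eb minor the chord on that degree is Ebm, so here it functions as i, borrowed from the parallel minor.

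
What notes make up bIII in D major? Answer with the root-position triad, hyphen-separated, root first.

Scale degree 3 in D major is F#. bIII uses the lowered form, F, taken from D minor. Stacking thirds in D minor on F gives F–A–C.

F-A-C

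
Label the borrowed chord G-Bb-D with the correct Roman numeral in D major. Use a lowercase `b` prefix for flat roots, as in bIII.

iv

The root G is the diatonic 4th degree of D major; the borrowing shows in the chord quality. Diatonically D major has G (IV) on that degree; G–Bb–D is instead the minor chord native to D minor, so it takes the label iv.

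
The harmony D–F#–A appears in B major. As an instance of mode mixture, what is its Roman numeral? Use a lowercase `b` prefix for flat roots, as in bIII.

bIII

The root D is the lowered 3rd scale degree — diatonically B major has D# there. D–F#–A is a major chord — the form found in B minor, not the diatonic iii (D#m). Borrowed into B major it is written bIII.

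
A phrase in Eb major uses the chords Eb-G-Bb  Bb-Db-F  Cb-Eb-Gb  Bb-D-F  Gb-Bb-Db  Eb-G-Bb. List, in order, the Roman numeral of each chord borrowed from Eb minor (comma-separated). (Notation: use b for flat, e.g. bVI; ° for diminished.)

v, bVI, bIII

In Eb major the diatonic chords are Eb, Fm, Gm, Ab, Bb, Cm, Ddim. Of the given chords, Eb–G–Bb = Eb and Bb–D–F = Bb are diatonic. Bb–Db–F doesn't fit — on degree 5 Eb major would have Bb (V). Bbm is the degree-5 chord of Eb minor, so it is the borrowed v. Cb–Eb–Gb doesn't fit — on degree 6 Eb major would have Cm (vi). Cb is the degree-6 chord of Eb minor, so it is the borrowed bVI. Gb–Bb–Db is not: scale degree 3 in Eb major carries Gm (iii). In Eb minor the chord on that degree is Gb, so here it functions as bIII, borrowed from the parallel minor.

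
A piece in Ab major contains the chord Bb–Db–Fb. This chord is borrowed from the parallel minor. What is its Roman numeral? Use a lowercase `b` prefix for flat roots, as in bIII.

The root Bb is the diatonic 2nd degree of Ab major; the borrowing shows in the chord quality. The diatonic chord on degree 2 would be Bbm (ii), but Bb–Db–Fb is the diminished chord from Ab minor. As a borrowed chord it is labeled ii°.

ii°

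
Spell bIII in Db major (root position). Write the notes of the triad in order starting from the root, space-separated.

Fb Ab Cb

Scale degree 3 in Db major is F. bIII uses the lowered form, Fb, taken from Db minor. Stacking thirds in Db minor on Fb gives Fb–Ab–Cb.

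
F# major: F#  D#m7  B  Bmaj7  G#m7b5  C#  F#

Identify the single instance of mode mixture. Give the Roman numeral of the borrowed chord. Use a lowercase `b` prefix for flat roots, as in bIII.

iiø7

In F# major the diatonic chords are F#, G#m, A#m, B, C#, D#m, E#dim. F#, D#m7, B, Bmaj7 and C# are all diatonic. But G#m7b5 (G#–B–D–F#) is foreign: the diatonic ii on degree 2 is G#m, whereas G#m7b5 comes from F# minor. It is labeled iiø7.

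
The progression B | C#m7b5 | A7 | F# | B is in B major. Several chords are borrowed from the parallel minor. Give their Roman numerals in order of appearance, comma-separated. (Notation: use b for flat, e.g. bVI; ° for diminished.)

The diatonic triads in B major are B, C#m, D#m, E, F#, G#m, A#dim. B and F# both belong to that set. But C#m7b5 (C#–E–G–B) is foreign: the diatonic ii on degree 2 is C#m, whereas C#m7b5 comes from B minor. It is labeled iiø7. A7 (A–C#–E–G) doesn't fit — on degree 7 B major would have A#dim (vii°). A7 is the degree-7 chord of B minor, so it is the borrowed bVII7.

iiø7, bVII7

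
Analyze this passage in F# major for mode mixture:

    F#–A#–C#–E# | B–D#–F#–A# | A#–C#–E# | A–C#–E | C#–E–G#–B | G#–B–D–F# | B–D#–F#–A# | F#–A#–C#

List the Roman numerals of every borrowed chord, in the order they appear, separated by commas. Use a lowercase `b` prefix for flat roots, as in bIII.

bIII, v7, iiø7

The diatonic triads in F# major are F#, G#m, A#m, B, C#, D#m, E#dim. F#–A#–C#–E# = F#maj7, B–D#–F#–A# = Bmaj7, A#–C#–E# = A#m and F#–A#–C# = F# are all diatonic. But A–C#–E is foreign: the diatonic iii on degree 3 is A#m, whereas A comes from F# minor. It is labeled bIII. C#–E–G#–B doesn't fit — on degree 5 F# major would have C# (V). C#m7 is the degree-5 chord of F# minor, so it is the borrowed v7. G#–B–D–F# is not: scale degree 2 in F# major carries G#m (ii). In F# minor the chord on that degree is G#m7b5, so here it functions as iiø7, borrowed from the parallel minor.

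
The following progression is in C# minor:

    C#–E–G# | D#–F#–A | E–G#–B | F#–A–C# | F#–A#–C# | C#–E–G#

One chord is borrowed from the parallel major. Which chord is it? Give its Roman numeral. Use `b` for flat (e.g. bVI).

C# minor has the diatonic set C#m, D#dim, E, F#m, G#, A, B (with V from harmonic minor). C#–E–G# = C#m, D#–F#–A = D#dim, E–G#–B = E and F#–A–C# = F#m all belong to that set. F#–A#–C# doesn't fit — on degree 4 C# minor would have F#m (iv). F# is the degree-4 chord of C# major, so it is the borrowed IV.

IV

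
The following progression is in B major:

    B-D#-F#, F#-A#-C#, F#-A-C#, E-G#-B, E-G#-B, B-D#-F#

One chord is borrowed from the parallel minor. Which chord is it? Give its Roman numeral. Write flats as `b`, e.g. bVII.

v

The diatonic triads in B major are B, C#m, D#m, E, F#, G#m, A#dim. B–D#–F# = B, F#–A#–C# = F# and E–G#–B = E are all diatonic. F#–A–C# doesn't fit — on degree 5 B major would have F# (V). F#m is the degree-5 chord of B minor, so it is the borrowed v.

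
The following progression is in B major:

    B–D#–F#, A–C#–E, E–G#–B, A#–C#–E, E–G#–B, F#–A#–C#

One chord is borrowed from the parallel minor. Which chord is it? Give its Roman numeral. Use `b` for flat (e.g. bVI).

In B major the diatonic chords are B, C#m, D#m, E, F#, G#m, A#dim. B–D#–F# = B, E–G#–B = E, A#–C#–E = A#dim and F#–A#–C# = F# all belong to that set. A–C#–E is not: scale degree 7 in B major carries A#dim (vii°). In B minor the chord on that degree is A, so here it functions as bVII, borrowed from the parallel minor.

bVII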